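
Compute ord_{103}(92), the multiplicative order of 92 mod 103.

51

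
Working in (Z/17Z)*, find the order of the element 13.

Since 13 ∈ (Z/17Z)^×, its order divides φ(17) = 17 − 1 = 16 = 2^4.
Divisors of 16: 1, 2, 4, 8, 16.
Compute 13^d (mod 17) for the divisors d until we hit 1:
13^1 ≡ 13 (mod 17)
13^2 ≡ 16 (mod 17)
13^4 ≡ 1 (mod 17) ✓
So ord_17(13) = 4.

4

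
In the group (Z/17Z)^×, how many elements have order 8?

4

φ(17) = 17 − 1 = 16 = 2^4.
In a cyclic group of order 16, there are φ(d) elements of order d for each divisor d of 16, and zero for non-divisors.
8 = 2^3 divides 16, and φ(8) = 4.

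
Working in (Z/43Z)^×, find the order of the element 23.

By Lagrange's theorem, ord_43(23) divides φ(43) = 43 − 1 = 42 = 2 · 3 · 7.
Divisors of 42: 1, 2, 3, 6, 7, 14, 21, 42.
Evaluate successive powers at the divisors of 42:
23^1 ≡ 23 (mod 43)
23^2 ≡ 13 (mod 43)
23^3 ≡ 41 (mod 43)
23^6 ≡ 4 (mod 43)
23^7 ≡ 6 (mod 43)
23^14 ≡ 36 (mod 43)
23^21 ≡ 1 (mod 43) ✓
The smallest such exponent is 21, so the order of 23 is 21.

21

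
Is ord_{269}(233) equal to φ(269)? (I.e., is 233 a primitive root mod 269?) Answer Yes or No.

φ(269) = 269 − 1 = 268 = 2^2 · 67.
Test 233^(268/q) mod 269 for each prime factor q of 268:
233^134 ≡ 1 (mod 269)  [q = 2: ≡ 1 ✗]
233^4 ≡ 249 (mod 269)  [q = 67: ≢ 1 ✓]
Since 233^134 ≡ 1, the order of 233 divides 134 < 268, so 233 is not a primitive root.

No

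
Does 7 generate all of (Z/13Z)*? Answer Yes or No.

Yes

φ(13) = 13 − 1 = 12 = 2^2 · 3.
An element g generates (Z/13Z)^× iff g^(12/q) ≢ 1 (mod 13) for each prime q ∈ {2, 3}.
7^6 ≡ 12 (mod 13)  [q = 2: ≢ 1 ✓]
7^4 ≡ 9 (mod 13)  [q = 3: ≢ 1 ✓]
None equal 1, so ord_13(7) = 12: 7 is a primitive root.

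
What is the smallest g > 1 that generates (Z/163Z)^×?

2

φ(163) = 163 − 1 = 162 = 2 · 3^4.
g is a primitive root iff g^(162/q) ≢ 1 (mod 163) for each prime q ∈ {2, 3}.
g = 2: 2^81 ≡ 162; 2^54 ≡ 104 — none is 1, so 2 is a primitive root.
So 2 is the smallest generator of (Z/163Z)^×.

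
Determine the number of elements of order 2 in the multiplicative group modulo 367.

φ(367) = 367 − 1 = 366 = 2 · 3 · 61.
In a cyclic group of order 366, there are φ(d) elements of order d for each divisor d of 366, and zero for non-divisors.
2 | 366, and φ(2) = 2 − 1 = 1.

1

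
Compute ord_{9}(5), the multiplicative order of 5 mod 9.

ord(5) | φ(9) = φ(3^2) = 3·(3−1) = 6 = 2 · 3.
Divisors of 6: 1, 2, 3, 6.
Evaluate successive powers at the divisors of 6:
5^1 ≡ 5
5^2 ≡ 7
5^3 ≡ 8
5^6 ≡ 1
Hence ord(5) = 6.

6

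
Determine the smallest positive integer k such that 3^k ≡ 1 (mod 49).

42

By Lagrange's theorem, ord_49(3) divides φ(49) = φ(7^2) = 7·(7−1) = 42 = 2 · 3 · 7.
Divisors of 42: 1, 2, 3, 6, 7, 14, 21, 42.
Test each divisor d:
3^1 ≡ 3
3^2 ≡ 9
3^3 ≡ 27
3^6 ≡ 43
3^7 ≡ 31
3^14 ≡ 30
3^21 ≡ 48
3^42 ≡ 1
Hence ord(3) = 42.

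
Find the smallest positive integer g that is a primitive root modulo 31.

3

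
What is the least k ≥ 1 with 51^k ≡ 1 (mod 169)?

Since 51 ∈ (Z/169Z)^×, its order divides φ(169) = φ(13^2) = 13·(13−1) = 156 = 2^2 · 3 · 13.
Divisors of 156: 1, 2, 3, 4, 6, 12, 13, 26, 39, 52, 78, 156.
Check 51^d mod 169 for each divisor in increasing order:
51^1 ≡ 51
51^2 ≡ 66
51^3 ≡ 155
51^4 ≡ 131
51^6 ≡ 27
51^12 ≡ 53
51^13 ≡ 168
51^26 ≡ 1
Hence ord(51) = 26.

26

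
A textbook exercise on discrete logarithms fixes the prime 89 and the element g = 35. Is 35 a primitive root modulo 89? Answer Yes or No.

φ(89) = 89 − 1 = 88 = 2^3 · 11.
35 is a primitive root mod 89 iff 35^(φ(89)/q) ≢ 1 for every prime q | φ(89), i.e. q ∈ {2, 11}.
35^44 ≡ 88 (mod 89)  [q = 2: ≢ 1 ✓]
35^8 ≡ 16 (mod 89)  [q = 11: ≢ 1 ✓]
Every test exponent gives a nontrivial residue, hence 35 generates the full group.

Yes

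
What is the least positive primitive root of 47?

φ(47) = 47 − 1 = 46 = 2 · 23.
Test candidates g = 2, 3, … against the prime factors q ∈ {2, 23} of φ(47): g is a generator iff g^(46/q) ≢ 1 for every such q.
g = 2: 2^23 ≡ 1 — hits 1, so not a primitive root.
g = 3: 3^23 ≡ 1 — hits 1, so not a primitive root.
g = 4: 4^23 ≡ 1 — hits 1, so not a primitive root.
g = 5: 5^23 ≡ 46; 5^2 ≡ 25 — none is 1, so 5 is a primitive root.
Hence the least primitive root of 47 is 5.

5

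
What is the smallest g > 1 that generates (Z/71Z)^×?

φ(71) = 71 − 1 = 70 = 2 · 5 · 7.
g is a primitive root iff g^(70/q) ≢ 1 (mod 71) for each prime q ∈ {2, 5, 7}.
g = 2: 2^35 ≡ 1 — hits 1, so not a primitive root.
g = 3: 3^35 ≡ 1 — hits 1, so not a primitive root.
g = 4: 4^35 ≡ 1 — hits 1, so not a primitive root.
g = 5: 5^35 ≡ 1 — hits 1, so not a primitive root.
g = 6: 6^35 ≡ 1 — hits 1, so not a primitive root.
g = 7: 7^35 ≡ 70; 7^14 ≡ 54; 7^10 ≡ 45 — none is 1, so 7 is a primitive root.
The smallest primitive root modulo 71 is 7.

7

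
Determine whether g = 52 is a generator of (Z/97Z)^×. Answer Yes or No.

φ(97) = 97 − 1 = 96 = 2^5 · 3.
52 is a primitive root mod 97 iff 52^(φ(97)/q) ≢ 1 for every prime q | φ(97), i.e. q ∈ {2, 3}.
52^48 ≡ 96 (mod 97)  [q = 2: ≢ 1 ✓]
52^32 ≡ 1 (mod 97)  [q = 3: ≡ 1 ✗]
The check at q = 3 fails, so 52 generates a proper subgroup.

No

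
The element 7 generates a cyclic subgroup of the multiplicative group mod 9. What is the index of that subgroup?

ord(7) | φ(9) = φ(3^2) = 3·(3−1) = 6 = 2 · 3.
Divisors of 6: 1, 2, 3, 6.
Evaluate successive powers at the divisors of 6:
7^1 ≡ 7
7^2 ≡ 4
7^3 ≡ 1
Thus |⟨7⟩| = ord(7) = 3.
Index = |(Z/9Z)^×| / |⟨7⟩| = 6 / 3 = 2.

2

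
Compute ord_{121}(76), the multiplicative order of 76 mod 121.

By Lagrange's theorem, ord_121(76) divides φ(121) = φ(11^2) = 11·(11−1) = 110 = 2 · 5 · 11.
Divisors of 110: 1, 2, 5, 10, 11, 22, 55, 110.
Test each divisor d:
76^1 ≡ 76 (mod 121)
76^2 ≡ 89 (mod 121)
76^5 ≡ 21 (mod 121)
76^10 ≡ 78 (mod 121)
76^11 ≡ 120 (mod 121)
76^22 ≡ 1 (mod 121) ✓
Therefore the multiplicative order of 76 modulo 121 is 22.

22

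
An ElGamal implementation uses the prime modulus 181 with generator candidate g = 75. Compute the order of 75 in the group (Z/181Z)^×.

By Lagrange's theorem, ord_181(75) divides φ(181) = 181 − 1 = 180 = 2^2 · 3^2 · 5.
Divisors of 180: 1, 2, 3, 4, 5, 6, 9, 10, 12, 15, 18, 20, 30, 36, 45, 60, 90, 180.
Check 75^d mod 181 for each divisor in increasing order:
75^1 ≡ 75 (mod 181)
75^2 ≡ 14 (mod 181)
75^3 ≡ 145 (mod 181)
75^4 ≡ 15 (mod 181)
75^5 ≡ 39 (mod 181)
75^6 ≡ 29 (mod 181)
75^9 ≡ 42 (mod 181)
75^10 ≡ 73 (mod 181)
75^12 ≡ 117 (mod 181)
75^15 ≡ 132 (mod 181)
75^18 ≡ 135 (mod 181)
75^20 ≡ 80 (mod 181)
75^30 ≡ 48 (mod 181)
75^36 ≡ 125 (mod 181)
75^45 ≡ 1 (mod 181) ✓
So ord_181(75) = 45.

45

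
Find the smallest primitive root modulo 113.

3

φ(113) = 113 − 1 = 112 = 2^4 · 7.
g is a primitive root iff g^(112/q) ≢ 1 (mod 113) for each prime q ∈ {2, 7}.
g = 2: 2^56 ≡ 1 — hits 1, so not a primitive root.
g = 3: 3^56 ≡ 112; 3^16 ≡ 49 — none is 1, so 3 is a primitive root.
Hence the least primitive root of 113 is 3.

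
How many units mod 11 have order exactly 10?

φ(11) = 11 − 1 = 10 = 2 · 5.
(Z/11Z)^× is cyclic (|G| = 10); a cyclic group of order m has exactly φ(d) elements of each order d | m, and none otherwise.
10 = 2 · 5 divides 10, and φ(10) = 4.

4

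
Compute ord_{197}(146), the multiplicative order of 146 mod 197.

98

The order of 146 must divide φ(197) = 197 − 1 = 196 = 2^2 · 7^2.
Divisors of 196: 1, 2, 4, 7, 14, 28, 49, 98, 196.
Evaluate successive powers at the divisors of 196:
146^1 ≡ 146 (mod 197)
146^2 ≡ 40 (mod 197)
146^4 ≡ 24 (mod 197)
146^7 ≡ 93 (mod 197)
146^14 ≡ 178 (mod 197)
146^28 ≡ 164 (mod 197)
146^49 ≡ 196 (mod 197)
146^98 ≡ 1 (mod 197) ✓
Hence ord(146) = 98.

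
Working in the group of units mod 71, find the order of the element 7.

By Lagrange's theorem, ord_71(7) divides φ(71) = 71 − 1 = 70 = 2 · 5 · 7.
Divisors of 70: 1, 2, 5, 7, 10, 14, 35, 70.
Check 7^d mod 71 for each divisor in increasing order:
7^1 ≡ 7
7^2 ≡ 49
7^5 ≡ 51
7^7 ≡ 14
7^10 ≡ 45
7^14 ≡ 54
7^35 ≡ 70
7^70 ≡ 1
The smallest such exponent is 70, so the order of 7 is 70.

70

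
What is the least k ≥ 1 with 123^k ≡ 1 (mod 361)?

171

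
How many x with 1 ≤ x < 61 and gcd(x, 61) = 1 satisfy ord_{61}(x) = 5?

φ(61) = 61 − 1 = 60 = 2^2 · 3 · 5.
In a cyclic group of order 60, there are φ(d) elements of order d for each divisor d of 60, and zero for non-divisors.
5 | 60, and φ(5) = 5 − 1 = 4.

4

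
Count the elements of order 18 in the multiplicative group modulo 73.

φ(73) = 73 − 1 = 72 = 2^3 · 3^2.
(Z/73Z)^× is cyclic (|G| = 72); a cyclic group of order m has exactly φ(d) elements of each order d | m, and none otherwise.
18 = 2 · 3^2 divides 72, and φ(18) = 6.

6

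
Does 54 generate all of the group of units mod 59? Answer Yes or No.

Yes

φ(59) = 59 − 1 = 58 = 2 · 29.
Test 54^(58/q) mod 59 for each prime factor q of 58:
54^29 ≡ 58 (mod 59)  [q = 2: ≢ 1 ✓]
54^2 ≡ 25 (mod 59)  [q = 29: ≢ 1 ✓]
Every test exponent gives a nontrivial residue, hence 54 generates the full group.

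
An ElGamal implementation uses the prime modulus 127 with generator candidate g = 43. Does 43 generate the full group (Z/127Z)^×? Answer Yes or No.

Yes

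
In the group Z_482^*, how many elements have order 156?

0

φ(482) = φ(2)·φ(241) = 1·240 = 240 = 2^4 · 3 · 5.
Since (Z/482Z)^× is cyclic of order 240, the number of elements of order d is φ(d) when d | 240 and 0 otherwise.
156 does not divide 240, so no element of (Z/482Z)^× has order 156.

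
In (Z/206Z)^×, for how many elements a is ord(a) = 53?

φ(206) = φ(2)·φ(103) = 1·102 = 102 = 2 · 3 · 17.
Since (Z/206Z)^× is cyclic of order 102, the number of elements of order d is φ(d) when d | 102 and 0 otherwise.
Here 102 is not a multiple of 53, so there are no elements of order 53.

0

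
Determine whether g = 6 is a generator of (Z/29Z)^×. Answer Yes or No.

No

φ(29) = 29 − 1 = 28 = 2^2 · 7.
6 is a primitive root mod 29 iff 6^(φ(29)/q) ≢ 1 for every prime q | φ(29), i.e. q ∈ {2, 7}.
6^14 ≡ 1 (mod 29)  [q = 2: ≡ 1 ✗]
6^4 ≡ 20 (mod 29)  [q = 7: ≢ 1 ✓]
Since 6^14 ≡ 1, the order of 6 divides 14 < 28, so 6 is not a primitive root.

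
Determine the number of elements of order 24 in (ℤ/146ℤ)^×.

8

φ(146) = φ(2)·φ(73) = 1·72 = 72 = 2^3 · 3^2.
(Z/146Z)^× is cyclic (|G| = 72); a cyclic group of order m has exactly φ(d) elements of each order d | m, and none otherwise.
24 = 2^3 · 3 divides 72, and φ(24) = 8.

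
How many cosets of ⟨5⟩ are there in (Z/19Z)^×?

2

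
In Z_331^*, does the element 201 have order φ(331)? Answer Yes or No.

Yes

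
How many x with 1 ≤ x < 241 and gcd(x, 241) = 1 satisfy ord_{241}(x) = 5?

4

φ(241) = 241 − 1 = 240 = 2^4 · 3 · 5.
In a cyclic group of order 240, there are φ(d) elements of order d for each divisor d of 240, and zero for non-divisors.
5 | 240, and φ(5) = 5 − 1 = 4.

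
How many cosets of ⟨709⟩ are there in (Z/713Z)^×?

Since 709 ∈ (Z/713Z)^×, its order divides φ(713) = φ(23·31) = (23−1)·(31−1) = 22·30 = 660 = 2^2 · 3 · 5 · 11.
Divisors of 660: 1, 2, 3, 4, 5, 6, 10, 11, 12, 15, 20, 22, 30, 33, 44, 55, 60, 66, 110, 132, 165, 220, 330, 660.
Compute 709^d (mod 713) for the divisors d until we hit 1:
709^1 ≡ 709 (mod 713)
709^2 ≡ 16 (mod 713)
709^3 ≡ 649 (mod 713)
709^4 ≡ 256 (mod 713)
709^5 ≡ 402 (mod 713)
709^6 ≡ 531 (mod 713)
709^10 ≡ 466 (mod 713)
709^11 ≡ 275 (mod 713)
709^12 ≡ 326 (mod 713)
709^15 ≡ 526 (mod 713)
709^20 ≡ 404 (mod 713)
709^22 ≡ 47 (mod 713)
709^30 ≡ 32 (mod 713)
709^33 ≡ 91 (mod 713)
709^44 ≡ 70 (mod 713)
709^55 ≡ 712 (mod 713)
709^60 ≡ 311 (mod 713)
709^66 ≡ 438 (mod 713)
709^110 ≡ 1 (mod 713) ✓
So ord_713(709) = 110, hence |⟨709⟩| = 110.
[(Z/713Z)^× : ⟨709⟩] = 660/110 = 6.

6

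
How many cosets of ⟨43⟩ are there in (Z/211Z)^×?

By Lagrange's theorem, ord_211(43) divides φ(211) = 211 − 1 = 210 = 2 · 3 · 5 · 7.
Divisors of 210: 1, 2, 3, 5, 6, 7, 10, 14, 15, 21, 30, 35, 42, 70, 105, 210.
Test each divisor d:
43^1 ≡ 43
43^2 ≡ 161
43^3 ≡ 171
43^5 ≡ 101
43^6 ≡ 123
43^7 ≡ 14
43^10 ≡ 73
43^14 ≡ 196
43^15 ≡ 199
43^21 ≡ 1
So ord_211(43) = 21, hence |⟨43⟩| = 21.
[(Z/211Z)^× : ⟨43⟩] = 210/21 = 10.

10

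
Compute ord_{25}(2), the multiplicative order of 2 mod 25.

ord(2) | φ(25) = φ(5^2) = 5·(5−1) = 20 = 2^2 · 5.
Divisors of 20: 1, 2, 4, 5, 10, 20.
Compute 2^d (mod 25) for the divisors d until we hit 1:
2^1 ≡ 2
2^2 ≡ 4
2^4 ≡ 16
2^5 ≡ 7
2^10 ≡ 24
2^20 ≡ 1
Hence ord(2) = 20.

20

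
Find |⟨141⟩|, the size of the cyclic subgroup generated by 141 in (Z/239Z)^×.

14

By Lagrange's theorem, ord_239(141) divides φ(239) = 239 − 1 = 238 = 2 · 7 · 17.
Divisors of 238: 1, 2, 7, 14, 17, 34, 119, 238.
Test each divisor d:
141^1 ≡ 141
141^2 ≡ 44
141^7 ≡ 238
141^14 ≡ 1
The smallest such exponent is 14, so the order of 141 is 14.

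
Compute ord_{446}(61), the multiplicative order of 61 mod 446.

ord(61) | φ(446) = φ(2)·φ(223) = 1·222 = 222 = 2 · 3 · 37.
Divisors of 222: 1, 2, 3, 6, 37, 74, 111, 222.
Test each divisor d:
61^1 ≡ 61
61^2 ≡ 153
61^3 ≡ 413
61^6 ≡ 197
61^37 ≡ 407
61^74 ≡ 183
61^111 ≡ 445
61^222 ≡ 1
So ord_446(61) = 222.

222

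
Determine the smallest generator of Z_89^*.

φ(89) = 89 − 1 = 88 = 2^3 · 11.
g is a primitive root iff g^(88/q) ≢ 1 (mod 89) for each prime q ∈ {2, 11}.
g = 2: 2^44 ≡ 1 — hits 1, so not a primitive root.
g = 3: 3^44 ≡ 88; 3^8 ≡ 64 — none is 1, so 3 is a primitive root.
So 3 is the smallest generator of (Z/89Z)^×.

3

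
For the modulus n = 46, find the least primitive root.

φ(46) = φ(2)·φ(23) = 1·22 = 22 = 2 · 11.
Test candidates g = 2, 3, … against the prime factors q ∈ {2, 11} of φ(46): g is a generator iff g^(22/q) ≢ 1 for every such q.
g = 2: gcd(2, 46) = 2 > 1, not a unit — skip.
g = 3: 3^11 ≡ 1 — hits 1, so not a primitive root.
g = 4: gcd(4, 46) = 2 > 1, not a unit — skip.
g = 5: 5^11 ≡ 45; 5^2 ≡ 25 — none is 1, so 5 is a primitive root.
The smallest primitive root modulo 46 is 5.

5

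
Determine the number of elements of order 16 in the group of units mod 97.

8

φ(97) = 97 − 1 = 96 = 2^5 · 3.
Since (Z/97Z)^× is cyclic of order 96, the number of elements of order d is φ(d) when d | 96 and 0 otherwise.
16 = 2^4 divides 96, and φ(16) = 8.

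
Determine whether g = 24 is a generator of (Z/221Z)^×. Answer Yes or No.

No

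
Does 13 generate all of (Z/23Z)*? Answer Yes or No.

φ(23) = 23 − 1 = 22 = 2 · 11.
13 is a primitive root mod 23 iff 13^(φ(23)/q) ≢ 1 for every prime q | φ(23), i.e. q ∈ {2, 11}.
13^11 ≡ 1 (mod 23)  [q = 2: ≡ 1 ✗]
13^2 ≡ 8 (mod 23)  [q = 11: ≢ 1 ✓]
Since 13^11 ≡ 1, the order of 13 divides 11 < 22, so 13 is not a primitive root.

No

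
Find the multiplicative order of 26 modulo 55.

5

The order of 26 must divide φ(55) = φ(5·11) = (5−1)·(11−1) = 4·10 = 40 = 2^3 · 5.
Divisors of 40: 1, 2, 4, 5, 8, 10, 20, 40.
Check 26^d mod 55 for each divisor in increasing order:
26^1 ≡ 26 (mod 55)
26^2 ≡ 16 (mod 55)
26^4 ≡ 36 (mod 55)
26^5 ≡ 1 (mod 55) ✓
Therefore the multiplicative order of 26 modulo 55 is 5.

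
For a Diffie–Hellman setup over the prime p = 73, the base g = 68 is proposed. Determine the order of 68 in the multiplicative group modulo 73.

ord(68) | φ(73) = 73 − 1 = 72 = 2^3 · 3^2.
Divisors of 72: 1, 2, 3, 4, 6, 8, 9, 12, 18, 24, 36, 72.
Check 68^d mod 73 for each divisor in increasing order:
68^1 ≡ 68 (mod 73)
68^2 ≡ 25 (mod 73)
68^3 ≡ 21 (mod 73)
68^4 ≡ 41 (mod 73)
68^6 ≡ 3 (mod 73)
68^8 ≡ 2 (mod 73)
68^9 ≡ 63 (mod 73)
68^12 ≡ 9 (mod 73)
68^18 ≡ 27 (mod 73)
68^24 ≡ 8 (mod 73)
68^36 ≡ 72 (mod 73)
68^72 ≡ 1 (mod 73) ✓
The smallest such exponent is 72, so the order of 68 is 72.

72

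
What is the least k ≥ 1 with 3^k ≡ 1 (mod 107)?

53

The order of 3 must divide φ(107) = 107 − 1 = 106 = 2 · 53.
Divisors of 106: 1, 2, 53, 106.
Compute 3^d (mod 107) for the divisors d until we hit 1:
3^1 ≡ 3
3^2 ≡ 9
3^53 ≡ 1
The smallest such exponent is 53, so the order of 3 is 53.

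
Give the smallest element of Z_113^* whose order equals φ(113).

3

φ(113) = 113 − 1 = 112 = 2^4 · 7.
g is a primitive root iff g^(112/q) ≢ 1 (mod 113) for each prime q ∈ {2, 7}.
g = 2: 2^56 ≡ 1 — hits 1, so not a primitive root.
g = 3: 3^56 ≡ 112; 3^16 ≡ 49 — none is 1, so 3 is a primitive root.
Hence the least primitive root of 113 is 3.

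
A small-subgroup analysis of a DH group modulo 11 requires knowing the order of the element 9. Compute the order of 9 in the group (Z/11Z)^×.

5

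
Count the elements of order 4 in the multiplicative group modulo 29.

2

φ(29) = 29 − 1 = 28 = 2^2 · 7.
(Z/29Z)^× is cyclic (|G| = 28); a cyclic group of order m has exactly φ(d) elements of each order d | m, and none otherwise.
4 = 2^2 divides 28, and φ(4) = 2.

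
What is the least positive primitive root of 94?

φ(94) = φ(2)·φ(47) = 1·46 = 46 = 2 · 23.
g is a primitive root iff g^(46/q) ≢ 1 (mod 94) for each prime q ∈ {2, 23}.
g = 2: gcd(2, 94) = 2 > 1, not a unit — skip.
g = 3: 3^23 ≡ 1 — hits 1, so not a primitive root.
g = 4: gcd(4, 94) = 2 > 1, not a unit — skip.
g = 5: 5^23 ≡ 93; 5^2 ≡ 25 — none is 1, so 5 is a primitive root.
The smallest primitive root modulo 94 is 5.

5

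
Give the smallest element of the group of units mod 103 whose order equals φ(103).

φ(103) = 103 − 1 = 102 = 2 · 3 · 17.
Test candidates g = 2, 3, … against the prime factors q ∈ {2, 3, 17} of φ(103): g is a generator iff g^(102/q) ≢ 1 for every such q.
g = 2: 2^51 ≡ 1 — hits 1, so not a primitive root.
g = 3: 3^51 ≡ 102; 3^34 ≡ 1 — hits 1, so not a primitive root.
g = 4: 4^51 ≡ 1 — hits 1, so not a primitive root.
g = 5: 5^51 ≡ 102; 5^34 ≡ 56; 5^6 ≡ 72 — none is 1, so 5 is a primitive root.
So 5 is the smallest generator of (Z/103Z)^×.

5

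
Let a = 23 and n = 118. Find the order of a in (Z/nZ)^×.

58

By Lagrange's theorem, ord_118(23) divides φ(118) = φ(2)·φ(59) = 1·58 = 58 = 2 · 29.
Divisors of 58: 1, 2, 29, 58.
Compute 23^d (mod 118) for the divisors d until we hit 1:
23^1 ≡ 23
23^2 ≡ 57
23^29 ≡ 117
23^58 ≡ 1
Therefore the multiplicative order of 23 modulo 118 is 58.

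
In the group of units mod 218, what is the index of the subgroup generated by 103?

The order of 103 must divide φ(218) = φ(2)·φ(109) = 1·108 = 108 = 2^2 · 3^3.
Divisors of 108: 1, 2, 3, 4, 6, 9, 12, 18, 27, 36, 54, 108.
Evaluate successive powers at the divisors of 108:
103^1 ≡ 103 (mod 218)
103^2 ≡ 145 (mod 218)
103^3 ≡ 111 (mod 218)
103^4 ≡ 97 (mod 218)
103^6 ≡ 113 (mod 218)
103^9 ≡ 117 (mod 218)
103^12 ≡ 125 (mod 218)
103^18 ≡ 173 (mod 218)
103^27 ≡ 185 (mod 218)
103^36 ≡ 63 (mod 218)
103^54 ≡ 217 (mod 218)
103^108 ≡ 1 (mod 218) ✓
So ord_218(103) = 108, hence |⟨103⟩| = 108.
The index is φ(218) / ord(103) = 108 / 108 = 1.

1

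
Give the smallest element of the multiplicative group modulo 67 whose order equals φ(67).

2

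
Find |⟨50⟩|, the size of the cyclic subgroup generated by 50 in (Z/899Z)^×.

By Lagrange's theorem, ord_899(50) divides φ(899) = φ(29·31) = (29−1)·(31−1) = 28·30 = 840 = 2^3 · 3 · 5 · 7.
Divisors of 840: 1, 2, 3, 4, 5, 6, 7, 8, 10, 12, 14, 15, 20, 21, 24, 28, 30, 35, 40, 42, 56, 60, 70, 84, 105, 120, 140, 168, 210, 280, 420, 840.
Compute 50^d (mod 899) for the divisors d until we hit 1:
50^1 ≡ 50
50^2 ≡ 702
50^3 ≡ 39
50^4 ≡ 152
50^5 ≡ 408
50^6 ≡ 622
50^7 ≡ 534
50^8 ≡ 629
50^10 ≡ 149
50^12 ≡ 314
50^14 ≡ 173
50^15 ≡ 559
50^20 ≡ 625
50^21 ≡ 684
50^24 ≡ 605
50^28 ≡ 262
50^30 ≡ 528
50^35 ≡ 563
50^40 ≡ 459
50^42 ≡ 376
50^56 ≡ 320
50^60 ≡ 94
50^70 ≡ 521
50^84 ≡ 233
50^105 ≡ 249
50^120 ≡ 745
50^140 ≡ 842
50^168 ≡ 349
50^210 ≡ 869
50^280 ≡ 552
50^420 ≡ 1
So ord_899(50) = 420.

420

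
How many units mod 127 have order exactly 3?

2

φ(127) = 127 − 1 = 126 = 2 · 3^2 · 7.
Since (Z/127Z)^× is cyclic of order 126, the number of elements of order d is φ(d) when d | 126 and 0 otherwise.
3 | 126, and φ(3) = 3 − 1 = 2.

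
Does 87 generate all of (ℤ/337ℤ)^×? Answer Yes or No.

Yes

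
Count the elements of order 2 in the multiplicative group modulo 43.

1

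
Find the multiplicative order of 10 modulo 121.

22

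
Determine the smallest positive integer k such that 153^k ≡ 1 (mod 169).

78

Since 153 ∈ (Z/169Z)^×, its order divides φ(169) = φ(13^2) = 13·(13−1) = 156 = 2^2 · 3 · 13.
Divisors of 156: 1, 2, 3, 4, 6, 12, 13, 26, 39, 52, 78, 156.
Check 153^d mod 169 for each divisor in increasing order:
153^1 ≡ 153 (mod 169)
153^2 ≡ 87 (mod 169)
153^3 ≡ 129 (mod 169)
153^4 ≡ 133 (mod 169)
153^6 ≡ 79 (mod 169)
153^12 ≡ 157 (mod 169)
153^13 ≡ 23 (mod 169)
153^26 ≡ 22 (mod 169)
153^39 ≡ 168 (mod 169)
153^52 ≡ 146 (mod 169)
153^78 ≡ 1 (mod 169) ✓
Hence ord(153) = 78.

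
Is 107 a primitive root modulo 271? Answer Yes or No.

Yes

φ(271) = 271 − 1 = 270 = 2 · 3^3 · 5.
Test 107^(270/q) mod 271 for each prime factor q of 270:
107^135 ≡ 270 (mod 271)  [q = 2: ≢ 1 ✓]
107^90 ≡ 28 (mod 271)  [q = 3: ≢ 1 ✓]
107^54 ≡ 100 (mod 271)  [q = 5: ≢ 1 ✓]
Every test exponent gives a nontrivial residue, hence 107 generates the full group.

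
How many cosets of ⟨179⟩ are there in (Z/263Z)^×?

2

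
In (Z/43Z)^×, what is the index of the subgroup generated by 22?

3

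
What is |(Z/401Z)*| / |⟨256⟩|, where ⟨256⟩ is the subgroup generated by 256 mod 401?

Since 256 ∈ (Z/401Z)^×, its order divides φ(401) = 401 − 1 = 400 = 2^4 · 5^2.
Divisors of 400: 1, 2, 4, 5, 8, 10, 16, 20, 25, 40, 50, 80, 100, 200, 400.
Evaluate successive powers at the divisors of 400:
256^1 ≡ 256
256^2 ≡ 173
256^4 ≡ 255
256^5 ≡ 318
256^8 ≡ 63
256^10 ≡ 72
256^16 ≡ 360
256^20 ≡ 372
256^25 ≡ 1
Thus |⟨256⟩| = ord(256) = 25.
[(Z/401Z)^× : ⟨256⟩] = 400/25 = 16.

16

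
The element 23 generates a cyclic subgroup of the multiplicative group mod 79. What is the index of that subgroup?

Since 23 ∈ (Z/79Z)^×, its order divides φ(79) = 79 − 1 = 78 = 2 · 3 · 13.
Divisors of 78: 1, 2, 3, 6, 13, 26, 39, 78.
Evaluate successive powers at the divisors of 78:
23^1 ≡ 23
23^2 ≡ 55
23^3 ≡ 1
So ord_79(23) = 3, hence |⟨23⟩| = 3.
The index is φ(79) / ord(23) = 78 / 3 = 26.

26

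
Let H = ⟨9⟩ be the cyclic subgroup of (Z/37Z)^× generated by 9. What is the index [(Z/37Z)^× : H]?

4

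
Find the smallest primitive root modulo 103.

φ(103) = 103 − 1 = 102 = 2 · 3 · 17.
g is a primitive root iff g^(102/q) ≢ 1 (mod 103) for each prime q ∈ {2, 3, 17}.
g = 2: 2^51 ≡ 1 — hits 1, so not a primitive root.
g = 3: 3^51 ≡ 102; 3^34 ≡ 1 — hits 1, so not a primitive root.
g = 4: 4^51 ≡ 1 — hits 1, so not a primitive root.
g = 5: 5^51 ≡ 102; 5^34 ≡ 56; 5^6 ≡ 72 — none is 1, so 5 is a primitive root.
So 5 is the smallest generator of (Z/103Z)^×.

5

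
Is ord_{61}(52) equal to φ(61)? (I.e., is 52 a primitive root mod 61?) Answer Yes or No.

No

φ(61) = 61 − 1 = 60 = 2^2 · 3 · 5.
52 is a primitive root mod 61 iff 52^(φ(61)/q) ≢ 1 for every prime q | φ(61), i.e. q ∈ {2, 3, 5}.
52^30 ≡ 1 (mod 61)  [q = 2: ≡ 1 ✗]
52^20 ≡ 1 (mod 61)  [q = 3: ≡ 1 ✗]
52^12 ≡ 20 (mod 61)  [q = 5: ≢ 1 ✓]
The check at q = 2 fails, so 52 generates a proper subgroup.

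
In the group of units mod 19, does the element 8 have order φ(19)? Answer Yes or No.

φ(19) = 19 − 1 = 18 = 2 · 3^2.
8 is a primitive root mod 19 iff 8^(φ(19)/q) ≢ 1 for every prime q | φ(19), i.e. q ∈ {2, 3}.
8^9 ≡ 18 (mod 19)  [q = 2: ≢ 1 ✓]
8^6 ≡ 1 (mod 19)  [q = 3: ≡ 1 ✗]
The check at q = 3 fails, so 8 generates a proper subgroup.

No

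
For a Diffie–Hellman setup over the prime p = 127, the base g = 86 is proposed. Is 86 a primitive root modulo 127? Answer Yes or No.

Yes

φ(127) = 127 − 1 = 126 = 2 · 3^2 · 7.
It suffices to check that the order of 86 is not a proper divisor of 126: compute 86^(126/q) for q ∈ {2, 3, 7}.
86^63 ≡ 126 (mod 127)  [q = 2: ≢ 1 ✓]
86^42 ≡ 19 (mod 127)  [q = 3: ≢ 1 ✓]
86^18 ≡ 64 (mod 127)  [q = 7: ≢ 1 ✓]
All checks pass, so 86 has order 126 and is a primitive root modulo 127.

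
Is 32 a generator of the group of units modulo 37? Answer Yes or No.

Yes

φ(37) = 37 − 1 = 36 = 2^2 · 3^2.
It suffices to check that the order of 32 is not a proper divisor of 36: compute 32^(36/q) for q ∈ {2, 3}.
32^18 ≡ 36 (mod 37)  [q = 2: ≢ 1 ✓]
32^12 ≡ 10 (mod 37)  [q = 3: ≢ 1 ✓]
None equal 1, so ord_37(32) = 36: 32 is a primitive root.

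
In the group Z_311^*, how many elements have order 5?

4

φ(311) = 311 − 1 = 310 = 2 · 5 · 31.
In a cyclic group of order 310, there are φ(d) elements of order d for each divisor d of 310, and zero for non-divisors.
5 | 310, and φ(5) = 5 − 1 = 4.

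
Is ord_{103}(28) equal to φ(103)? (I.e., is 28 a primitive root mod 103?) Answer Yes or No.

No

φ(103) = 103 − 1 = 102 = 2 · 3 · 17.
An element g generates (Z/103Z)^× iff g^(102/q) ≢ 1 (mod 103) for each prime q ∈ {2, 3, 17}.
28^51 ≡ 1 (mod 103)  [q = 2: ≡ 1 ✗]
28^34 ≡ 46 (mod 103)  [q = 3: ≢ 1 ✓]
28^6 ≡ 66 (mod 103)  [q = 17: ≢ 1 ✓]
The check at q = 2 fails, so 28 generates a proper subgroup.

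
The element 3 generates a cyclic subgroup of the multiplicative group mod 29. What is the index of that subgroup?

By Lagrange's theorem, ord_29(3) divides φ(29) = 29 − 1 = 28 = 2^2 · 7.
Divisors of 28: 1, 2, 4, 7, 14, 28.
Evaluate successive powers at the divisors of 28:
3^1 ≡ 3 (mod 29)
3^2 ≡ 9 (mod 29)
3^4 ≡ 23 (mod 29)
3^7 ≡ 12 (mod 29)
3^14 ≡ 28 (mod 29)
3^28 ≡ 1 (mod 29) ✓
So ord_29(3) = 28, hence |⟨3⟩| = 28.
Index = |(Z/29Z)^×| / |⟨3⟩| = 28 / 28 = 1.

1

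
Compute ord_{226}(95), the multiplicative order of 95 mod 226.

Since 95 ∈ (Z/226Z)^×, its order divides φ(226) = φ(2)·φ(113) = 1·112 = 112 = 2^4 · 7.
Divisors of 112: 1, 2, 4, 7, 8, 14, 16, 28, 56, 112.
Check 95^d mod 226 for each divisor in increasing order:
95^1 ≡ 95 (mod 226)
95^2 ≡ 211 (mod 226)
95^4 ≡ 225 (mod 226)
95^7 ≡ 69 (mod 226)
95^8 ≡ 1 (mod 226) ✓
The smallest such exponent is 8, so the order of 95 is 8.

8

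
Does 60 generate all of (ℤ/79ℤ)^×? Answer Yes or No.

φ(79) = 79 − 1 = 78 = 2 · 3 · 13.
Test 60^(78/q) mod 79 for each prime factor q of 78:
60^39 ≡ 78 (mod 79)  [q = 2: ≢ 1 ✓]
60^26 ≡ 55 (mod 79)  [q = 3: ≢ 1 ✓]
60^6 ≡ 38 (mod 79)  [q = 13: ≢ 1 ✓]
None equal 1, so ord_79(60) = 78: 60 is a primitive root.

Yes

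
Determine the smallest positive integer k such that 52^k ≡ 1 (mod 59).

58

Since 52 ∈ (Z/59Z)^×, its order divides φ(59) = 59 − 1 = 58 = 2 · 29.
Divisors of 58: 1, 2, 29, 58.
Test each divisor d:
52^1 ≡ 52
52^2 ≡ 49
52^29 ≡ 58
52^58 ≡ 1
Therefore the multiplicative order of 52 modulo 59 is 58.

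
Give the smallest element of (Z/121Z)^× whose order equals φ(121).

2

φ(121) = φ(11^2) = 11·(11−1) = 110 = 2 · 5 · 11.
Test candidates g = 2, 3, … against the prime factors q ∈ {2, 5, 11} of φ(121): g is a generator iff g^(110/q) ≢ 1 for every such q.
g = 2: 2^55 ≡ 120; 2^22 ≡ 81; 2^10 ≡ 56 — none is 1, so 2 is a primitive root.
The smallest primitive root modulo 121 is 2.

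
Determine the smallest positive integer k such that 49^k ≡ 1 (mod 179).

89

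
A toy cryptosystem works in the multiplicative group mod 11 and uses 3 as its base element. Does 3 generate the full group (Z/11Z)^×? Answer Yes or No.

No

φ(11) = 11 − 1 = 10 = 2 · 5.
Test 3^(10/q) mod 11 for each prime factor q of 10:
3^5 ≡ 1 (mod 11)  [q = 2: ≡ 1 ✗]
3^2 ≡ 9 (mod 11)  [q = 5: ≢ 1 ✓]
3^5 ≡ 1 shows ord(3) | 5, strictly less than φ(11); not a primitive root.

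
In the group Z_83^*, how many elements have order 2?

1

φ(83) = 83 − 1 = 82 = 2 · 41.
Since (Z/83Z)^× is cyclic of order 82, the number of elements of order d is φ(d) when d | 82 and 0 otherwise.
2 | 82, and φ(2) = 2 − 1 = 1.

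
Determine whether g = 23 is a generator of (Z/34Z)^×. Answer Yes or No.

Yes

φ(34) = φ(2)·φ(17) = 1·16 = 16 = 2^4.
23 is a primitive root mod 34 iff 23^(φ(34)/q) ≢ 1 for every prime q | φ(34), i.e. q ∈ {2}.
23^8 ≡ 33 (mod 34)  [q = 2: ≢ 1 ✓]
None equal 1, so ord_34(23) = 16: 23 is a primitive root.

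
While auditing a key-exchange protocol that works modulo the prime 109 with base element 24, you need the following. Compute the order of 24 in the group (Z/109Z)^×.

108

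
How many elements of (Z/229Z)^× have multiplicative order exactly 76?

36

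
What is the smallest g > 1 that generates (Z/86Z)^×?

3

φ(86) = φ(2)·φ(43) = 1·42 = 42 = 2 · 3 · 7.
g is a primitive root iff g^(42/q) ≢ 1 (mod 86) for each prime q ∈ {2, 3, 7}.
g = 2: gcd(2, 86) = 2 > 1, not a unit — skip.
g = 3: 3^21 ≡ 85; 3^14 ≡ 79; 3^6 ≡ 41 — none is 1, so 3 is a primitive root.
Hence the least primitive root of 86 is 3.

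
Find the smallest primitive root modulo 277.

φ(277) = 277 − 1 = 276 = 2^2 · 3 · 23.
g is a primitive root iff g^(276/q) ≢ 1 (mod 277) for each prime q ∈ {2, 3, 23}.
g = 2: 2^138 ≡ 276; 2^92 ≡ 1 — hits 1, so not a primitive root.
g = 3: 3^138 ≡ 1 — hits 1, so not a primitive root.
g = 4: 4^138 ≡ 1 — hits 1, so not a primitive root.
g = 5: 5^138 ≡ 276; 5^92 ≡ 116; 5^12 ≡ 27 — none is 1, so 5 is a primitive root.
So 5 is the smallest generator of (Z/277Z)^×.

5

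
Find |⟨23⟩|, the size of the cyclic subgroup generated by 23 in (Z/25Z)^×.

20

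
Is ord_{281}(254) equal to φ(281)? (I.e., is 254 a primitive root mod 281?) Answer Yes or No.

Yes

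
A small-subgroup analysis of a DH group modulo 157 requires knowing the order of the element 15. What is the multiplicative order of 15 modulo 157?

156

By Lagrange's theorem, ord_157(15) divides φ(157) = 157 − 1 = 156 = 2^2 · 3 · 13.
Divisors of 156: 1, 2, 3, 4, 6, 12, 13, 26, 39, 52, 78, 156.
Compute 15^d (mod 157) for the divisors d until we hit 1:
15^1 ≡ 15 (mod 157)
15^2 ≡ 68 (mod 157)
15^3 ≡ 78 (mod 157)
15^4 ≡ 71 (mod 157)
15^6 ≡ 118 (mod 157)
15^12 ≡ 108 (mod 157)
15^13 ≡ 50 (mod 157)
15^26 ≡ 145 (mod 157)
15^39 ≡ 28 (mod 157)
15^52 ≡ 144 (mod 157)
15^78 ≡ 156 (mod 157)
15^156 ≡ 1 (mod 157) ✓
Therefore the multiplicative order of 15 modulo 157 is 156.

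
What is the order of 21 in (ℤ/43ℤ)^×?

By Lagrange's theorem, ord_43(21) divides φ(43) = 43 − 1 = 42 = 2 · 3 · 7.
Divisors of 42: 1, 2, 3, 6, 7, 14, 21, 42.
Check 21^d mod 43 for each divisor in increasing order:
21^1 ≡ 21 (mod 43)
21^2 ≡ 11 (mod 43)
21^3 ≡ 16 (mod 43)
21^6 ≡ 41 (mod 43)
21^7 ≡ 1 (mod 43) ✓
So ord_43(21) = 7.

7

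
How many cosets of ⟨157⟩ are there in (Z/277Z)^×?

ord(157) | φ(277) = 277 − 1 = 276 = 2^2 · 3 · 23.
Divisors of 276: 1, 2, 3, 4, 6, 12, 23, 46, 69, 92, 138, 276.
Evaluate successive powers at the divisors of 276:
157^1 ≡ 157
157^2 ≡ 273
157^3 ≡ 203
157^4 ≡ 16
157^6 ≡ 213
157^12 ≡ 218
157^23 ≡ 1
The order of 157 is 23, so the subgroup it generates has 23 elements.
Index = |(Z/277Z)^×| / |⟨157⟩| = 276 / 23 = 12.

12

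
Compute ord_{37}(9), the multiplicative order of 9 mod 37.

9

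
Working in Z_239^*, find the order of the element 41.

By Lagrange's theorem, ord_239(41) divides φ(239) = 239 − 1 = 238 = 2 · 7 · 17.
Divisors of 238: 1, 2, 7, 14, 17, 34, 119, 238.
Test each divisor d:
41^1 ≡ 41
41^2 ≡ 8
41^7 ≡ 199
41^14 ≡ 166
41^17 ≡ 195
41^34 ≡ 24
41^119 ≡ 238
41^238 ≡ 1
So ord_239(41) = 238.

238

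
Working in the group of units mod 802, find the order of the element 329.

10

By Lagrange's theorem, ord_802(329) divides φ(802) = φ(2)·φ(401) = 1·400 = 400 = 2^4 · 5^2.
Divisors of 400: 1, 2, 4, 5, 8, 10, 16, 20, 25, 40, 50, 80, 100, 200, 400.
Compute 329^d (mod 802) for the divisors d until we hit 1:
329^1 ≡ 329
329^2 ≡ 773
329^4 ≡ 39
329^5 ≡ 801
329^8 ≡ 719
329^10 ≡ 1
Hence ord(329) = 10.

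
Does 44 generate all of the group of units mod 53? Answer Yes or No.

No

φ(53) = 53 − 1 = 52 = 2^2 · 13.
Test 44^(52/q) mod 53 for each prime factor q of 52:
44^26 ≡ 1 (mod 53)  [q = 2: ≡ 1 ✗]
44^4 ≡ 42 (mod 53)  [q = 13: ≢ 1 ✓]
44^26 ≡ 1 shows ord(44) | 26, strictly less than φ(53); not a primitive root.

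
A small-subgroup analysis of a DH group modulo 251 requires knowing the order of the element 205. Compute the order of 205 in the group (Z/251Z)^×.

ord(205) | φ(251) = 251 − 1 = 250 = 2 · 5^3.
Divisors of 250: 1, 2, 5, 10, 25, 50, 125, 250.
Test each divisor d:
205^1 ≡ 205 (mod 251)
205^2 ≡ 108 (mod 251)
205^5 ≡ 94 (mod 251)
205^10 ≡ 51 (mod 251)
205^25 ≡ 20 (mod 251)
205^50 ≡ 149 (mod 251)
205^125 ≡ 1 (mod 251) ✓
Hence ord(205) = 125.

125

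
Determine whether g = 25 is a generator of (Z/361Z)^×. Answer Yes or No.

No

φ(361) = φ(19^2) = 19·(19−1) = 342 = 2 · 3^2 · 19.
25 is a primitive root mod 361 iff 25^(φ(361)/q) ≢ 1 for every prime q | φ(361), i.e. q ∈ {2, 3, 19}.
25^171 ≡ 1 (mod 361)  [q = 2: ≡ 1 ✗]
25^114 ≡ 68 (mod 361)  [q = 3: ≢ 1 ✓]
25^18 ≡ 96 (mod 361)  [q = 19: ≢ 1 ✓]
Since 25^171 ≡ 1, the order of 25 divides 171 < 342, so 25 is not a primitive root.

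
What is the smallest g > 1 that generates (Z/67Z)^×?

φ(67) = 67 − 1 = 66 = 2 · 3 · 11.
g is a primitive root iff g^(66/q) ≢ 1 (mod 67) for each prime q ∈ {2, 3, 11}.
g = 2: 2^33 ≡ 66; 2^22 ≡ 37; 2^6 ≡ 64 — none is 1, so 2 is a primitive root.
Hence the least primitive root of 67 is 2.

2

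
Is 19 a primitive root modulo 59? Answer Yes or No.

No

φ(59) = 59 − 1 = 58 = 2 · 29.
It suffices to check that the order of 19 is not a proper divisor of 58: compute 19^(58/q) for q ∈ {2, 29}.
19^29 ≡ 1 (mod 59)  [q = 2: ≡ 1 ✗]
19^2 ≡ 7 (mod 59)  [q = 29: ≢ 1 ✓]
Since 19^29 ≡ 1, the order of 19 divides 29 < 58, so 19 is not a primitive root.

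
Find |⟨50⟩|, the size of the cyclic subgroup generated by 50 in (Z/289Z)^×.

34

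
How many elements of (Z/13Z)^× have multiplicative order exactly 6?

φ(13) = 13 − 1 = 12 = 2^2 · 3.
(Z/13Z)^× is cyclic (|G| = 12); a cyclic group of order m has exactly φ(d) elements of each order d | m, and none otherwise.
6 = 2 · 3 divides 12, and φ(6) = 2.

2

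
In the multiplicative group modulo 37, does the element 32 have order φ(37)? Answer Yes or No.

φ(37) = 37 − 1 = 36 = 2^2 · 3^2.
Test 32^(36/q) mod 37 for each prime factor q of 36:
32^18 ≡ 36 (mod 37)  [q = 2: ≢ 1 ✓]
32^12 ≡ 10 (mod 37)  [q = 3: ≢ 1 ✓]
Every test exponent gives a nontrivial residue, hence 32 generates the full group.

Yes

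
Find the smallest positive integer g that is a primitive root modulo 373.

φ(373) = 373 − 1 = 372 = 2^2 · 3 · 31.
Test candidates g = 2, 3, … against the prime factors q ∈ {2, 3, 31} of φ(373): g is a generator iff g^(372/q) ≢ 1 for every such q.
g = 2: 2^186 ≡ 372; 2^124 ≡ 284; 2^12 ≡ 366 — none is 1, so 2 is a primitive root.
The smallest primitive root modulo 373 is 2.

2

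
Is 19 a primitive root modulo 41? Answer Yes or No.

Yes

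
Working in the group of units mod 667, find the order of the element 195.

The order of 195 must divide φ(667) = φ(23·29) = (23−1)·(29−1) = 22·28 = 616 = 2^3 · 7 · 11.
Divisors of 616: 1, 2, 4, 7, 8, 11, 14, 22, 28, 44, 56, 77, 88, 154, 308, 616.
Evaluate successive powers at the divisors of 616:
195^1 ≡ 195 (mod 667)
195^2 ≡ 6 (mod 667)
195^4 ≡ 36 (mod 667)
195^7 ≡ 99 (mod 667)
195^8 ≡ 629 (mod 667)
195^11 ≡ 229 (mod 667)
195^14 ≡ 463 (mod 667)
195^22 ≡ 415 (mod 667)
195^28 ≡ 262 (mod 667)
195^44 ≡ 139 (mod 667)
195^56 ≡ 610 (mod 667)
195^77 ≡ 597 (mod 667)
195^88 ≡ 645 (mod 667)
195^154 ≡ 231 (mod 667)
195^308 ≡ 1 (mod 667) ✓
So ord_667(195) = 308.

308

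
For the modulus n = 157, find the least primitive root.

5

φ(157) = 157 − 1 = 156 = 2^2 · 3 · 13.
Test candidates g = 2, 3, … against the prime factors q ∈ {2, 3, 13} of φ(157): g is a generator iff g^(156/q) ≢ 1 for every such q.
g = 2: 2^78 ≡ 156; 2^52 ≡ 1 — hits 1, so not a primitive root.
g = 3: 3^78 ≡ 1 — hits 1, so not a primitive root.
g = 4: 4^78 ≡ 1 — hits 1, so not a primitive root.
g = 5: 5^78 ≡ 156; 5^52 ≡ 12; 5^12 ≡ 130 — none is 1, so 5 is a primitive root.
Hence the least primitive root of 157 is 5.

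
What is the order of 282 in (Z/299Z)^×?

Since 282 ∈ (Z/299Z)^×, its order divides φ(299) = φ(13·23) = (13−1)·(23−1) = 12·22 = 264 = 2^3 · 3 · 11.
Divisors of 264: 1, 2, 3, 4, 6, 8, 11, 12, 22, 24, 33, 44, 66, 88, 132, 264.
Compute 282^d (mod 299) for the divisors d until we hit 1:
282^1 ≡ 282 (mod 299)
282^2 ≡ 289 (mod 299)
282^3 ≡ 170 (mod 299)
282^4 ≡ 100 (mod 299)
282^6 ≡ 196 (mod 299)
282^8 ≡ 133 (mod 299)
282^11 ≡ 185 (mod 299)
282^12 ≡ 144 (mod 299)
282^22 ≡ 139 (mod 299)
282^24 ≡ 105 (mod 299)
282^33 ≡ 1 (mod 299) ✓
Therefore the multiplicative order of 282 modulo 299 is 33.

33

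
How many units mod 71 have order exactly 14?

φ(71) = 71 − 1 = 70 = 2 · 5 · 7.
In a cyclic group of order 70, there are φ(d) elements of order d for each divisor d of 70, and zero for non-divisors.
14 = 2 · 7 divides 70, and φ(14) = 6.

6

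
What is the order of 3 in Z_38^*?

18

The order of 3 must divide φ(38) = φ(2)·φ(19) = 1·18 = 18 = 2 · 3^2.
Divisors of 18: 1, 2, 3, 6, 9, 18.
Evaluate successive powers at the divisors of 18:
3^1 ≡ 3
3^2 ≡ 9
3^3 ≡ 27
3^6 ≡ 7
3^9 ≡ 37
3^18 ≡ 1
So ord_38(3) = 18.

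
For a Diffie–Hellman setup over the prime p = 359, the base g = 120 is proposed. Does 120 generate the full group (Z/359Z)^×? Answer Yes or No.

φ(359) = 359 − 1 = 358 = 2 · 179.
120 is a primitive root mod 359 iff 120^(φ(359)/q) ≢ 1 for every prime q | φ(359), i.e. q ∈ {2, 179}.
120^179 ≡ 1 (mod 359)  [q = 2: ≡ 1 ✗]
120^2 ≡ 40 (mod 359)  [q = 179: ≢ 1 ✓]
Since 120^179 ≡ 1, the order of 120 divides 179 < 358, so 120 is not a primitive root.

No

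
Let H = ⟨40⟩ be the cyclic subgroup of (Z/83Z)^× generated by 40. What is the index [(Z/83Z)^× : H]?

2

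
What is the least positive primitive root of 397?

5

φ(397) = 397 − 1 = 396 = 2^2 · 3^2 · 11.
Test candidates g = 2, 3, … against the prime factors q ∈ {2, 3, 11} of φ(397): g is a generator iff g^(396/q) ≢ 1 for every such q.
g = 2: 2^198 ≡ 396; 2^132 ≡ 1 — hits 1, so not a primitive root.
g = 3: 3^198 ≡ 1 — hits 1, so not a primitive root.
g = 4: 4^198 ≡ 1 — hits 1, so not a primitive root.
g = 5: 5^198 ≡ 396; 5^132 ≡ 362; 5^36 ≡ 290 — none is 1, so 5 is a primitive root.
The smallest primitive root modulo 397 is 5.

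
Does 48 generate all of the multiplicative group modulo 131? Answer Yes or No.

No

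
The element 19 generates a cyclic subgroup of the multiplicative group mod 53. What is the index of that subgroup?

1

Since 19 ∈ (Z/53Z)^×, its order divides φ(53) = 53 − 1 = 52 = 2^2 · 13.
Divisors of 52: 1, 2, 4, 13, 26, 52.
Test each divisor d:
19^1 ≡ 19 (mod 53)
19^2 ≡ 43 (mod 53)
19^4 ≡ 47 (mod 53)
19^13 ≡ 30 (mod 53)
19^26 ≡ 52 (mod 53)
19^52 ≡ 1 (mod 53) ✓
Thus |⟨19⟩| = ord(19) = 52.
The index is φ(53) / ord(19) = 52 / 52 = 1.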